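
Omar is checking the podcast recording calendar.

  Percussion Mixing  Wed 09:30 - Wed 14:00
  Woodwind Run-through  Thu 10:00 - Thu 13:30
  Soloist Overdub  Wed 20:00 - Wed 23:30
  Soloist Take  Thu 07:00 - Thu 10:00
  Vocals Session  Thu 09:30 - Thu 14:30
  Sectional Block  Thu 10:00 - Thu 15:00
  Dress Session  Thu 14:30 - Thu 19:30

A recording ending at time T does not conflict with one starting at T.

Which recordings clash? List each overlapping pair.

Dress Session & Sectional Block, Sectional Block & Vocals Session, Sectional Block & Woodwind Run-through, Soloist Take & Vocals Session, Vocals Session & Woodwind Run-through

Sorted by start: Percussion Mixing, Soloist Overdub, Soloist Take, Vocals Session, Woodwind Run-through, Sectional Block, Dress Session.
Soloist Overdub starts after Percussion Mixing ends; Percussion Mixing is clear from here.
Soloist Take starts after Soloist Overdub ends; Soloist Overdub is clear from here.
Vocals Session starts before Soloist Take ends → Soloist Take and Vocals Session overlap.
Woodwind Run-through starts exactly when Soloist Take ends (back-to-back, no overlap); Soloist Take is clear from here.
Woodwind Run-through starts before Vocals Session ends → Vocals Session and Woodwind Run-through overlap.
Sectional Block starts before Vocals Session ends → Vocals Session and Sectional Block overlap.
Dress Session starts exactly when Vocals Session ends (back-to-back, no overlap).
Sectional Block starts before Woodwind Run-through ends → Woodwind Run-through and Sectional Block overlap.
Dress Session starts after Woodwind Run-through ends.
Dress Session starts before Sectional Block ends → Sectional Block and Dress Session overlap.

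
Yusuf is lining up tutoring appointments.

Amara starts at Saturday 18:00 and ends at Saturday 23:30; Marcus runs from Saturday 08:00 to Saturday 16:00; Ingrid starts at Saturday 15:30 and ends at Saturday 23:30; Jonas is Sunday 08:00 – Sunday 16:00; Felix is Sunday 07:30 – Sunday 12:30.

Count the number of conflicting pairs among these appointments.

Sorted by start: Marcus, Ingrid, Amara, Felix, Jonas.
Ingrid starts before Marcus ends → Marcus and Ingrid overlap.
Amara starts after Marcus ends — done with Marcus.
Amara starts before Ingrid ends → Ingrid and Amara overlap.
Felix starts after Ingrid ends — done with Ingrid.
Felix starts after Amara ends — done with Amara.
Jonas starts before Felix ends → Felix and Jonas overlap.
Overlapping pairs: Amara & Ingrid, Felix & Jonas, Ingrid & Marcus — 3 in total.

3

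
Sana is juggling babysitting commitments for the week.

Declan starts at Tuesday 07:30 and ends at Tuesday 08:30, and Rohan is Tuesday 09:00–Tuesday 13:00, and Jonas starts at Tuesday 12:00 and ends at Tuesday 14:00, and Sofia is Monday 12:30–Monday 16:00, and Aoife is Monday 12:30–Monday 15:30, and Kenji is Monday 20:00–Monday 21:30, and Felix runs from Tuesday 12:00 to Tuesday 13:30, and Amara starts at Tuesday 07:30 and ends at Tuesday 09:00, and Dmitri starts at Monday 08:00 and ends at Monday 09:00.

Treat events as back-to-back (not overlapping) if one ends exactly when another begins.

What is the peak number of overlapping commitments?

Sweep the timeline, counting +1 at each start and −1 at each end (ends before starts at a tie):
Monday 08:00 start Dmitri → 1
Monday 09:00 end Dmitri → 0
Monday 12:30 start Aoife → 1
Monday 12:30 start Sofia → 2
Monday 15:30 end Aoife → 1
Monday 16:00 end Sofia → 0
Monday 20:00 start Kenji → 1
Monday 21:30 end Kenji → 0
Tuesday 07:30 start Amara → 1
Tuesday 07:30 start Declan → 2
Tuesday 08:30 end Declan → 1
Tuesday 09:00 end Amara → 0
Tuesday 09:00 start Rohan → 1
Tuesday 12:00 start Felix → 2
Tuesday 12:00 start Jonas → 3
Tuesday 13:00 end Rohan → 2
Tuesday 13:30 end Felix → 1
Tuesday 14:00 end Jonas → 0
Peak is 3, at Tuesday 12:00 (Felix, Jonas, Rohan).

3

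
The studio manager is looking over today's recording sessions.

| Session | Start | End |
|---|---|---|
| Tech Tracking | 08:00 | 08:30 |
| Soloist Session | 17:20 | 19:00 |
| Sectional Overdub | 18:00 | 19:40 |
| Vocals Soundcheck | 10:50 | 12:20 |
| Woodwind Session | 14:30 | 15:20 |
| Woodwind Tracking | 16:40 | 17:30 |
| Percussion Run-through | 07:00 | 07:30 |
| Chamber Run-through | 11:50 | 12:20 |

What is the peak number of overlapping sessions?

Sweep the timeline, counting +1 at each start and −1 at each end (ends before starts at a tie):
07:00 start Percussion Run-through → 1
07:30 end Percussion Run-through → 0
08:00 start Tech Tracking → 1
08:30 end Tech Tracking → 0
10:50 start Vocals Soundcheck → 1
11:50 start Chamber Run-through → 2
12:20 end Chamber Run-through → 1
12:20 end Vocals Soundcheck → 0
14:30 start Woodwind Session → 1
15:20 end Woodwind Session → 0
16:40 start Woodwind Tracking → 1
17:20 start Soloist Session → 2
17:30 end Woodwind Tracking → 1
18:00 start Sectional Overdub → 2
19:00 end Soloist Session → 1
19:40 end Sectional Overdub → 0
Peak is 2, at 11:50 (Chamber Run-through, Vocals Soundcheck).

2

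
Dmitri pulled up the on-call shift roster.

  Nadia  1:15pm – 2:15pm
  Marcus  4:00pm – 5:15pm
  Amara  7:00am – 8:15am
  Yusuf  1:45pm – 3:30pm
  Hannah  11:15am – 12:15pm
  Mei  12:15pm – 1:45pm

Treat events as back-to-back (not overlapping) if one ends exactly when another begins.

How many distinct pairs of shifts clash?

Two intervals overlap when each starts before the other ends.
Sorted by start: Amara, Hannah, Mei, Nadia, Yusuf, Marcus.
Hannah starts after Amara ends; Amara is clear from here.
Mei starts exactly when Hannah ends (back-to-back, no overlap); Hannah is clear from here.
Nadia starts before Mei ends → Mei and Nadia overlap.
Yusuf starts exactly when Mei ends (back-to-back, no overlap); Mei is clear from here.
Yusuf starts before Nadia ends → Nadia and Yusuf overlap.
Marcus starts after Nadia ends.
Marcus starts after Yusuf ends.
Overlapping pairs: Mei & Nadia, Nadia & Yusuf — 2 in total.

2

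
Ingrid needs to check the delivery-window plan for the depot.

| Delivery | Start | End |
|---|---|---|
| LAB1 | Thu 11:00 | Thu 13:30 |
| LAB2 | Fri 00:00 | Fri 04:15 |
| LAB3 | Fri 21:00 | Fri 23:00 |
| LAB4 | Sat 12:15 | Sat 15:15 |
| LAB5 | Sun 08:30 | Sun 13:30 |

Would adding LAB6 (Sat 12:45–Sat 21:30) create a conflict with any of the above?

Yes — it overlaps LAB4

LAB1: ends Thu 13:30 at or before LAB6 starts Sat 12:45 → clear.
LAB2: ends Fri 04:15 at or before LAB6 starts Sat 12:45 → clear.
LAB3: ends Fri 23:00 at or before LAB6 starts Sat 12:45 → clear.
LAB4: starts Sat 12:15 before LAB6 ends Sat 21:30, and ends Sat 15:15 after LAB6 starts Sat 12:45 → overlap.
LAB5: starts Sun 08:30 at or after LAB6 ends Sat 21:30 → clear.
LAB6 overlaps LAB4.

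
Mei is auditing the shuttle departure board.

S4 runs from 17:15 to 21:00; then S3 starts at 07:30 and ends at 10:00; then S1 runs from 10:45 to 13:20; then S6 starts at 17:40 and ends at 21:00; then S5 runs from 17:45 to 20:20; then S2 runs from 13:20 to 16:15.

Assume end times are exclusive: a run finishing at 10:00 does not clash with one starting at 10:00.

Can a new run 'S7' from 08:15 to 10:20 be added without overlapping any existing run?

No — it overlaps S3

S3: starts 07:30 before S7 ends 10:20, and ends 10:00 after S7 starts 08:15 → overlap.
S1: starts 10:45 at or after S7 ends 10:20 → clear.
S2: starts 13:20 at or after S7 ends 10:20 → clear.
S4: starts 17:15 at or after S7 ends 10:20 → clear.
S6: starts 17:40 at or after S7 ends 10:20 → clear.
S5: starts 17:45 at or after S7 ends 10:20 → clear.
S7 overlaps S3.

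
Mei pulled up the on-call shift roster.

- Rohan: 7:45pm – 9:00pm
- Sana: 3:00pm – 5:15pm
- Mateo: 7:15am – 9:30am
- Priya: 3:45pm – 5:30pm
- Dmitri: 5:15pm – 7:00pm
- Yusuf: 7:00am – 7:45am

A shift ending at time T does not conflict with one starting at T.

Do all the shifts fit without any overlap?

Sorted by start: Yusuf, Mateo, Sana, Priya, Dmitri, Rohan.
Mateo starts before Yusuf ends → Yusuf and Mateo overlap.
That's a conflict, so the schedule is not conflict-free.

No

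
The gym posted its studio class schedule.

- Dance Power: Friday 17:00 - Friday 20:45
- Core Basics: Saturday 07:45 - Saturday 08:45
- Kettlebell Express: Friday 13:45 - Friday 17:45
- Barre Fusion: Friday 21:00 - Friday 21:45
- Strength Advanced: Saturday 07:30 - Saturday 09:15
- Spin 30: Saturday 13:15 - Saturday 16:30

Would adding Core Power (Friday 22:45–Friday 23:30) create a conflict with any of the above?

Kettlebell Express: ends Friday 17:45 at or before Core Power starts Friday 22:45 → clear.
Dance Power: ends Friday 20:45 at or before Core Power starts Friday 22:45 → clear.
Barre Fusion: ends Friday 21:45 at or before Core Power starts Friday 22:45 → clear.
Strength Advanced: starts Saturday 07:30 at or after Core Power ends Friday 23:30 → clear.
Core Basics: starts Saturday 07:45 at or after Core Power ends Friday 23:30 → clear.
Spin 30: starts Saturday 13:15 at or after Core Power ends Friday 23:30 → clear.

No — it doesn't clash with anything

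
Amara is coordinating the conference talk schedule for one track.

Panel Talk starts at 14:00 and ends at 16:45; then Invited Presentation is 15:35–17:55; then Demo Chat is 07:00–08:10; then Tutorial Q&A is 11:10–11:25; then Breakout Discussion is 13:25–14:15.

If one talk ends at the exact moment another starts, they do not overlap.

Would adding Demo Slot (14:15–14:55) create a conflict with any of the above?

Yes — it overlaps Panel Talk

Demo Chat: ends 08:10 at or before Demo Slot starts 14:15 → clear.
Tutorial Q&A: ends 11:25 at or before Demo Slot starts 14:15 → clear.
Breakout Discussion: ends 14:15 at or before Demo Slot starts 14:15 → clear.
Panel Talk: starts 14:00 before Demo Slot ends 14:55, and ends 16:45 after Demo Slot starts 14:15 → overlap.
Invited Presentation: starts 15:35 at or after Demo Slot ends 14:55 → clear.
Demo Slot overlaps Panel Talk.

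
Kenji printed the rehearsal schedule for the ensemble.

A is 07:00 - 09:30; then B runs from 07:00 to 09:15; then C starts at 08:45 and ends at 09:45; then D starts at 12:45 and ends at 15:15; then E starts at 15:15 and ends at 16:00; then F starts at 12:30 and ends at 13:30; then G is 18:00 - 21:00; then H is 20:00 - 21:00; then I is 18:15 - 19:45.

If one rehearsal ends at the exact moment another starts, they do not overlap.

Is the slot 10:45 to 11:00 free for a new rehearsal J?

Yes — the slot is free

A: ends 09:30 at or before J starts 10:45 → clear.
B: ends 09:15 at or before J starts 10:45 → clear.
C: ends 09:45 at or before J starts 10:45 → clear.
F: starts 12:30 at or after J ends 11:00 → clear.
D: starts 12:45 at or after J ends 11:00 → clear.
E: starts 15:15 at or after J ends 11:00 → clear.
G: starts 18:00 at or after J ends 11:00 → clear.
I: starts 18:15 at or after J ends 11:00 → clear.
H: starts 20:00 at or after J ends 11:00 → clear.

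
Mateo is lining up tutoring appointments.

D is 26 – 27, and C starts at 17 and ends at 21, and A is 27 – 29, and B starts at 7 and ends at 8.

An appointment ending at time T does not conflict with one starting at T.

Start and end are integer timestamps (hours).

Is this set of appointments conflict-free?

Sorted by start: B, C, D, A.
C starts after B ends — done with B.
D starts after C ends — done with C.
A starts exactly when D ends (back-to-back, no overlap).
Every pair is clear; the schedule has no overlaps.

Yes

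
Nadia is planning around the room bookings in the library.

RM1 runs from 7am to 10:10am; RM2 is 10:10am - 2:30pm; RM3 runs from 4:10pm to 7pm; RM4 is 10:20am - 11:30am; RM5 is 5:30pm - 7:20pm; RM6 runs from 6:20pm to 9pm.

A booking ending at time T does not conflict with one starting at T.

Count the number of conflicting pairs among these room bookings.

Sorted by start: RM1, RM2, RM4, RM3, RM5, RM6.
RM2 starts exactly when RM1 ends (back-to-back, no overlap); RM1 is clear from here.
RM4 starts before RM2 ends → RM2 and RM4 overlap.
RM3 starts after RM2 ends; RM2 is clear from here.
RM3 starts after RM4 ends; RM4 is clear from here.
RM5 starts before RM3 ends → RM3 and RM5 overlap.
RM6 starts before RM3 ends → RM3 and RM6 overlap.
RM6 starts before RM5 ends → RM5 and RM6 overlap.
Overlapping pairs: RM2 & RM4, RM3 & RM5, RM3 & RM6, RM5 & RM6 — 4 in total.

4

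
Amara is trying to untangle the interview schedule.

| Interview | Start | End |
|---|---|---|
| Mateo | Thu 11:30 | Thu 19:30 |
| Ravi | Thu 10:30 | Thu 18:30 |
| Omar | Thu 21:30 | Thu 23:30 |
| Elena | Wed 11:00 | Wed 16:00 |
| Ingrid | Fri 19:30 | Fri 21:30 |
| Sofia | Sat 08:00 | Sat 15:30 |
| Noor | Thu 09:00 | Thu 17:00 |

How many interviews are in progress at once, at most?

3

Walk through starts and ends in time order (an end at T is processed before a start at T):
Wed 11:00 start Elena → 1
Wed 16:00 end Elena → 0
Thu 09:00 start Noor → 1
Thu 10:30 start Ravi → 2
Thu 11:30 start Mateo → 3
Thu 17:00 end Noor → 2
Thu 18:30 end Ravi → 1
Thu 19:30 end Mateo → 0
Thu 21:30 start Omar → 1
Thu 23:30 end Omar → 0
Fri 19:30 start Ingrid → 1
Fri 21:30 end Ingrid → 0
Sat 08:00 start Sofia → 1
Sat 15:30 end Sofia → 0
Peak is 3, at Thu 11:30 (Mateo, Noor, Ravi).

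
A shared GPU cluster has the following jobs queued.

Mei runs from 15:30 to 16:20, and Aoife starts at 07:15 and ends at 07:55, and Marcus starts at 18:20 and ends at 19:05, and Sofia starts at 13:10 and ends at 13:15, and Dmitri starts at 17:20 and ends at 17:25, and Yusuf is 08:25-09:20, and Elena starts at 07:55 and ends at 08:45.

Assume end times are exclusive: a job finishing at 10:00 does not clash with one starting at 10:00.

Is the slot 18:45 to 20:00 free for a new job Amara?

Aoife: ends 07:55 at or before Amara starts 18:45 → clear.
Elena: ends 08:45 at or before Amara starts 18:45 → clear.
Yusuf: ends 09:20 at or before Amara starts 18:45 → clear.
Sofia: ends 13:15 at or before Amara starts 18:45 → clear.
Mei: ends 16:20 at or before Amara starts 18:45 → clear.
Dmitri: ends 17:25 at or before Amara starts 18:45 → clear.
Marcus: starts 18:20 before Amara ends 20:00, and ends 19:05 after Amara starts 18:45 → overlap.
Amara overlaps Marcus.

No — it overlaps Marcus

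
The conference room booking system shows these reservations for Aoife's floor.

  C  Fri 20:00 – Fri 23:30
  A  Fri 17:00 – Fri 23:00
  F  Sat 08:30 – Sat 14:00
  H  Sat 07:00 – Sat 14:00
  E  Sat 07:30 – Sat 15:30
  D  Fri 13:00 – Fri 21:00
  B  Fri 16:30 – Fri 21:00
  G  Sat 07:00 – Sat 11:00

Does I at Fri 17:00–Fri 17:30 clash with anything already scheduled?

D: starts Fri 13:00 before I ends Fri 17:30, and ends Fri 21:00 after I starts Fri 17:00 → overlap.
B: starts Fri 16:30 before I ends Fri 17:30, and ends Fri 21:00 after I starts Fri 17:00 → overlap.
A: starts Fri 17:00 before I ends Fri 17:30, and ends Fri 23:00 after I starts Fri 17:00 → overlap.
C: starts Fri 20:00 at or after I ends Fri 17:30 → clear.
G: starts Sat 07:00 at or after I ends Fri 17:30 → clear.
H: starts Sat 07:00 at or after I ends Fri 17:30 → clear.
E: starts Sat 07:30 at or after I ends Fri 17:30 → clear.
F: starts Sat 08:30 at or after I ends Fri 17:30 → clear.
I overlaps A, B, D.

Yes — it overlaps A, B, D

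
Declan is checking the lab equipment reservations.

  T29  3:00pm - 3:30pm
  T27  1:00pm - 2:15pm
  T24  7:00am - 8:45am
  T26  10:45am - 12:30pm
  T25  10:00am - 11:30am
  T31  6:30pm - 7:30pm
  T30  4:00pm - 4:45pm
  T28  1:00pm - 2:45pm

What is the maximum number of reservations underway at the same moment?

Walk through starts and ends in time order (an end at T is processed before a start at T):
7:00am start T24 → 1
8:45am end T24 → 0
10:00am start T25 → 1
10:45am start T26 → 2
11:30am end T25 → 1
12:30pm end T26 → 0
1:00pm start T27 → 1
1:00pm start T28 → 2
2:15pm end T27 → 1
2:45pm end T28 → 0
3:00pm start T29 → 1
3:30pm end T29 → 0
4:00pm start T30 → 1
4:45pm end T30 → 0
6:30pm start T31 → 1
7:30pm end T31 → 0
Peak is 2, at 10:45am (T25, T26).

2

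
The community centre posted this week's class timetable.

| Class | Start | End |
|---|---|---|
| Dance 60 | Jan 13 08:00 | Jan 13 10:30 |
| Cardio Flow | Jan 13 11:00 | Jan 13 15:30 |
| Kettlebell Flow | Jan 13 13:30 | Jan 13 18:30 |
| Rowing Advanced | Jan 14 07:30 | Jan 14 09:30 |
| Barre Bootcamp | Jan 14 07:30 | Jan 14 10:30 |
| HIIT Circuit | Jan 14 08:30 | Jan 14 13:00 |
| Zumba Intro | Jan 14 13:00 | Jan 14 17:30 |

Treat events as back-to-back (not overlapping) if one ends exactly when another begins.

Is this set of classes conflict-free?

No

Sorted by start: Dance 60, Cardio Flow, Kettlebell Flow, Rowing Advanced, Barre Bootcamp, HIIT Circuit, Zumba Intro.
Cardio Flow starts after Dance 60 ends — done with Dance 60.
Kettlebell Flow starts before Cardio Flow ends → Cardio Flow and Kettlebell Flow overlap.
That's a conflict, so the schedule is not conflict-free.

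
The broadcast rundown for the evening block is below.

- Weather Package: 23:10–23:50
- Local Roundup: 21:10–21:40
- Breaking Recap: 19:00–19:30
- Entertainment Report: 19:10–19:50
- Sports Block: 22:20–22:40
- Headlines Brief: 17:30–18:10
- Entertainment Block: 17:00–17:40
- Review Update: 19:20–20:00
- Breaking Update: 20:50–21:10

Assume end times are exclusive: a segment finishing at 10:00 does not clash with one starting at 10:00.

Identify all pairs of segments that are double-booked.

Breaking Recap & Entertainment Report, Breaking Recap & Review Update, Entertainment Block & Headlines Brief, Entertainment Report & Review Update

Two intervals overlap when each starts before the other ends.
Sorted by start: Entertainment Block, Headlines Brief, Breaking Recap, Entertainment Report, Review Update, Breaking Update, Local Roundup, Sports Block, Weather Package.
Headlines Brief starts before Entertainment Block ends → Entertainment Block and Headlines Brief overlap.
Breaking Recap starts after Entertainment Block ends — done with Entertainment Block.
Breaking Recap starts after Headlines Brief ends — done with Headlines Brief.
Entertainment Report starts before Breaking Recap ends → Breaking Recap and Entertainment Report overlap.
Review Update starts before Breaking Recap ends → Breaking Recap and Review Update overlap.
Breaking Update starts after Breaking Recap ends — done with Breaking Recap.
Review Update starts before Entertainment Report ends → Entertainment Report and Review Update overlap.
Breaking Update starts after Entertainment Report ends — done with Entertainment Report.
Breaking Update starts after Review Update ends — done with Review Update.
Local Roundup starts exactly when Breaking Update ends (back-to-back, no overlap) — done with Breaking Update.
Sports Block starts after Local Roundup ends — done with Local Roundup.
Weather Package starts after Sports Block ends.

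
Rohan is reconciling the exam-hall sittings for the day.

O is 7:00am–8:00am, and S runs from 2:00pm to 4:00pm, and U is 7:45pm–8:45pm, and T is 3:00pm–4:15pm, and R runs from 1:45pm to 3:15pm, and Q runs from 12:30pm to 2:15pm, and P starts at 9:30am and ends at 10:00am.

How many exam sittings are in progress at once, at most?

3

Sort all start/end points and keep a running count:
7:00am start O → 1
8:00am end O → 0
9:30am start P → 1
10:00am end P → 0
12:30pm start Q → 1
1:45pm start R → 2
2:00pm start S → 3
2:15pm end Q → 2
3:00pm start T → 3
3:15pm end R → 2
4:00pm end S → 1
4:15pm end T → 0
7:45pm start U → 1
8:45pm end U → 0
Peak is 3, at 2:00pm (Q, R, S).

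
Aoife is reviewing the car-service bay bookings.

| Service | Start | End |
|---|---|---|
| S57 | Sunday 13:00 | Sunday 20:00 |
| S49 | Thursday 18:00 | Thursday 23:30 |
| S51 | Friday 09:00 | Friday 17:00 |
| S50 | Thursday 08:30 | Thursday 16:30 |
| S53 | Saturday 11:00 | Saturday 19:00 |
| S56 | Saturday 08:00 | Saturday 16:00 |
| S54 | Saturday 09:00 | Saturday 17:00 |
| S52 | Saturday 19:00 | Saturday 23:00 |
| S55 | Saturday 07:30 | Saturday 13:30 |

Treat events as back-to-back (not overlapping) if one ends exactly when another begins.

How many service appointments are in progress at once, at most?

4

Sort all start/end points and keep a running count:
Thursday 08:30 start S50 → 1
Thursday 16:30 end S50 → 0
Thursday 18:00 start S49 → 1
Thursday 23:30 end S49 → 0
Friday 09:00 start S51 → 1
Friday 17:00 end S51 → 0
Saturday 07:30 start S55 → 1
Saturday 08:00 start S56 → 2
Saturday 09:00 start S54 → 3
Saturday 11:00 start S53 → 4
Saturday 13:30 end S55 → 3
Saturday 16:00 end S56 → 2
Saturday 17:00 end S54 → 1
Saturday 19:00 end S53 → 0
Saturday 19:00 start S52 → 1
Saturday 23:00 end S52 → 0
Sunday 13:00 start S57 → 1
Sunday 20:00 end S57 → 0
Peak is 4, at Saturday 11:00 (S53, S54, S55, S56).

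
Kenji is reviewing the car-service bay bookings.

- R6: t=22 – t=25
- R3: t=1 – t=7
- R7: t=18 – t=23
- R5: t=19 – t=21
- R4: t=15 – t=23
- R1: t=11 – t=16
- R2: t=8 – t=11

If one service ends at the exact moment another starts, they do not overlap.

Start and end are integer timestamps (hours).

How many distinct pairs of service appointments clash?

6

Two intervals overlap when each starts before the other ends.
Sorted by start: R3, R2, R1, R4, R7, R5, R6.
R2 starts after R3 ends, so R3 has no further overlaps.
R1 starts exactly when R2 ends (back-to-back, no overlap), so R2 has no further overlaps.
R4 starts before R1 ends → R1 and R4 overlap.
R7 starts after R1 ends, so R1 has no further overlaps.
R7 starts before R4 ends → R4 and R7 overlap.
R5 starts before R4 ends → R4 and R5 overlap.
R6 starts before R4 ends → R4 and R6 overlap.
R5 starts before R7 ends → R7 and R5 overlap.
R6 starts before R7 ends → R7 and R6 overlap.
R6 starts after R5 ends.
Overlapping pairs: R1 & R4, R4 & R5, R4 & R6, R4 & R7, R5 & R7, R6 & R7 — 6 in total.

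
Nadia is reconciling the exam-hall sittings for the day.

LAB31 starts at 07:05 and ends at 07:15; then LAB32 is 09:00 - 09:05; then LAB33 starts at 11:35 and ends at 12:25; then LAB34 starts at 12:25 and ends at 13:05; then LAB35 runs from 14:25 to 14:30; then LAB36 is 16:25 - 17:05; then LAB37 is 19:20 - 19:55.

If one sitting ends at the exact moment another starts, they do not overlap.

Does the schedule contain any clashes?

No

Sorted by start: LAB31, LAB32, LAB33, LAB34, LAB35, LAB36, LAB37.
LAB32 starts after LAB31 ends, so nothing later overlaps LAB31 either.
LAB33 starts after LAB32 ends, so nothing later overlaps LAB32 either.
LAB34 starts exactly when LAB33 ends (back-to-back, no overlap), so nothing later overlaps LAB33 either.
LAB35 starts after LAB34 ends, so nothing later overlaps LAB34 either.
LAB36 starts after LAB35 ends, so nothing later overlaps LAB35 either.
LAB37 starts after LAB36 ends.
Every pair is clear; the schedule has no overlaps.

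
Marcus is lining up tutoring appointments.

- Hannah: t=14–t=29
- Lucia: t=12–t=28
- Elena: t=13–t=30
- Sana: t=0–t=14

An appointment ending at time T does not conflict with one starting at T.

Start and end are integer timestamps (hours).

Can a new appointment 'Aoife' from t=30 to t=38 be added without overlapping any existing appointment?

Sana: ends t=14 at or before Aoife starts t=30 → clear.
Lucia: ends t=28 at or before Aoife starts t=30 → clear.
Elena: ends t=30 at or before Aoife starts t=30 → clear.
Hannah: ends t=29 at or before Aoife starts t=30 → clear.

Yes — the slot is free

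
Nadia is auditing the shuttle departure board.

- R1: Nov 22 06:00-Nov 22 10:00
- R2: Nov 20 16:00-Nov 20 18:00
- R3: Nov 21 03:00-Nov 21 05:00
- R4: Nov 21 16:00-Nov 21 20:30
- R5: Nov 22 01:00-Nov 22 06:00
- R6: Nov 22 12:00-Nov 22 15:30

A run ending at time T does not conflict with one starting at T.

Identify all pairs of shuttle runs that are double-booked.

no conflicts

Check each pair: they overlap iff neither finishes before the other starts.
Sorted by start: R2, R3, R4, R5, R1, R6.
R3 starts after R2 ends, so nothing later overlaps R2 either.
R4 starts after R3 ends, so nothing later overlaps R3 either.
R5 starts after R4 ends, so nothing later overlaps R4 either.
R1 starts exactly when R5 ends (back-to-back, no overlap), so nothing later overlaps R5 either.
R6 starts after R1 ends.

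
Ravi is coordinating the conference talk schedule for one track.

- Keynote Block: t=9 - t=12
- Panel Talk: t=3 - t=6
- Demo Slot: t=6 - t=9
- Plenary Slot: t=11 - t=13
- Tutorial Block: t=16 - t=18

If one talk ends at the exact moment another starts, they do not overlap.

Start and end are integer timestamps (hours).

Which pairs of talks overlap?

Sorted by start: Panel Talk, Demo Slot, Keynote Block, Plenary Slot, Tutorial Block.
Demo Slot starts exactly when Panel Talk ends (back-to-back, no overlap), so nothing later overlaps Panel Talk either.
Keynote Block starts exactly when Demo Slot ends (back-to-back, no overlap), so nothing later overlaps Demo Slot either.
Plenary Slot starts before Keynote Block ends → Keynote Block and Plenary Slot overlap.
Tutorial Block starts after Keynote Block ends.
Tutorial Block starts after Plenary Slot ends.

Keynote Block & Plenary Slot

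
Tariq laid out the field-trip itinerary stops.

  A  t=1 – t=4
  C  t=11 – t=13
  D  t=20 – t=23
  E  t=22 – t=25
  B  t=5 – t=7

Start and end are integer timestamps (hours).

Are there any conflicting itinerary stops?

Sorted by start: A, B, C, D, E.
B starts after A ends, so A has no further overlaps.
C starts after B ends, so B has no further overlaps.
D starts after C ends, so C has no further overlaps.
E starts before D ends → D and E overlap.
That's a conflict, so the schedule is not conflict-free.

Yes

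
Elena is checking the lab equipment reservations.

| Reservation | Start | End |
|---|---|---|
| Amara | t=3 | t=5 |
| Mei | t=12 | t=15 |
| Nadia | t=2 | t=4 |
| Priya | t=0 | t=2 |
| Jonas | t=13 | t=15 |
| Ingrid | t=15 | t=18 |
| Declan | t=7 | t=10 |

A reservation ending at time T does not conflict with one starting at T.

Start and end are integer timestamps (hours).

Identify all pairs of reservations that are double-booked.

Amara & Nadia, Jonas & Mei

Check each pair: they overlap iff neither finishes before the other starts.
Sorted by start: Priya, Nadia, Amara, Declan, Mei, Jonas, Ingrid.
Nadia starts exactly when Priya ends (back-to-back, no overlap); Priya is clear from here.
Amara starts before Nadia ends → Nadia and Amara overlap.
Declan starts after Nadia ends; Nadia is clear from here.
Declan starts after Amara ends; Amara is clear from here.
Mei starts after Declan ends; Declan is clear from here.
Jonas starts before Mei ends → Mei and Jonas overlap.
Ingrid starts exactly when Mei ends (back-to-back, no overlap).
Ingrid starts exactly when Jonas ends (back-to-back, no overlap).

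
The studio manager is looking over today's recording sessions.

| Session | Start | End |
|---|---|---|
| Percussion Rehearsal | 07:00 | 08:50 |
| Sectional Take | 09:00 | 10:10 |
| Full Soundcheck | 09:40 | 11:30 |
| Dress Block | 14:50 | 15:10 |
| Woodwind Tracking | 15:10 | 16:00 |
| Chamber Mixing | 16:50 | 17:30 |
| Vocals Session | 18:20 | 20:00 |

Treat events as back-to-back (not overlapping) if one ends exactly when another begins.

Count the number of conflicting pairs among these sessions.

Sorted by start: Percussion Rehearsal, Sectional Take, Full Soundcheck, Dress Block, Woodwind Tracking, Chamber Mixing, Vocals Session.
Sectional Take starts after Percussion Rehearsal ends, so nothing later overlaps Percussion Rehearsal either.
Full Soundcheck starts before Sectional Take ends → Sectional Take and Full Soundcheck overlap.
Dress Block starts after Sectional Take ends, so nothing later overlaps Sectional Take either.
Dress Block starts after Full Soundcheck ends, so nothing later overlaps Full Soundcheck either.
Woodwind Tracking starts exactly when Dress Block ends (back-to-back, no overlap), so nothing later overlaps Dress Block either.
Chamber Mixing starts after Woodwind Tracking ends, so nothing later overlaps Woodwind Tracking either.
Vocals Session starts after Chamber Mixing ends.
Overlapping pairs: Full Soundcheck & Sectional Take — 1 in total.

1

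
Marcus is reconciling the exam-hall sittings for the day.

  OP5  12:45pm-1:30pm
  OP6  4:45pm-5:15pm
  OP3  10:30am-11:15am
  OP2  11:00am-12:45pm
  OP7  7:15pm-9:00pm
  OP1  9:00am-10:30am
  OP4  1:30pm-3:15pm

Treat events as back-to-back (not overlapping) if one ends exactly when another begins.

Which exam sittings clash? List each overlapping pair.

Sorted by start: OP1, OP3, OP2, OP5, OP4, OP6, OP7.
OP3 starts exactly when OP1 ends (back-to-back, no overlap), so nothing later overlaps OP1 either.
OP2 starts before OP3 ends → OP3 and OP2 overlap.
OP5 starts after OP3 ends, so nothing later overlaps OP3 either.
OP5 starts exactly when OP2 ends (back-to-back, no overlap), so nothing later overlaps OP2 either.
OP4 starts exactly when OP5 ends (back-to-back, no overlap), so nothing later overlaps OP5 either.
OP6 starts after OP4 ends, so nothing later overlaps OP4 either.
OP7 starts after OP6 ends.

OP2 & OP3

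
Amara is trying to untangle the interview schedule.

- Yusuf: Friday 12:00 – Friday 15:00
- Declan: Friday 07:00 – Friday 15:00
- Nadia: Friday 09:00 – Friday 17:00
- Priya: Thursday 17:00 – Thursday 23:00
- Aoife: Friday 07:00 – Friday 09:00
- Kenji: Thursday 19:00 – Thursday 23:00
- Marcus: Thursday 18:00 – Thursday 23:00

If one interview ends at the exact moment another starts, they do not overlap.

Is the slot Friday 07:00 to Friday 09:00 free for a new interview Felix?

Priya: ends Thursday 23:00 at or before Felix starts Friday 07:00 → clear.
Marcus: ends Thursday 23:00 at or before Felix starts Friday 07:00 → clear.
Kenji: ends Thursday 23:00 at or before Felix starts Friday 07:00 → clear.
Declan: starts Friday 07:00 before Felix ends Friday 09:00, and ends Friday 15:00 after Felix starts Friday 07:00 → overlap.
Aoife: starts Friday 07:00 before Felix ends Friday 09:00, and ends Friday 09:00 after Felix starts Friday 07:00 → overlap.
Nadia: starts Friday 09:00 at or after Felix ends Friday 09:00 → clear.
Yusuf: starts Friday 12:00 at or after Felix ends Friday 09:00 → clear.
Felix overlaps Declan, Aoife.

No — it overlaps Aoife, Declan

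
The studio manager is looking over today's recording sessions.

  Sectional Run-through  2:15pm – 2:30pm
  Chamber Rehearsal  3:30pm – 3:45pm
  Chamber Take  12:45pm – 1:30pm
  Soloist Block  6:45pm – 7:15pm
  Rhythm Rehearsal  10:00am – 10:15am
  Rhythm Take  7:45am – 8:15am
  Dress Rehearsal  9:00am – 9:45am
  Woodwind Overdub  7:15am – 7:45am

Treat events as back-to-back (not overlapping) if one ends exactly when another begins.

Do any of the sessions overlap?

Check each pair: they overlap iff neither finishes before the other starts.
Sorted by start: Woodwind Overdub, Rhythm Take, Dress Rehearsal, Rhythm Rehearsal, Chamber Take, Sectional Run-through, Chamber Rehearsal, Soloist Block.
Rhythm Take starts exactly when Woodwind Overdub ends (back-to-back, no overlap), so nothing later overlaps Woodwind Overdub either.
Dress Rehearsal starts after Rhythm Take ends, so nothing later overlaps Rhythm Take either.
Rhythm Rehearsal starts after Dress Rehearsal ends, so nothing later overlaps Dress Rehearsal either.
Chamber Take starts after Rhythm Rehearsal ends, so nothing later overlaps Rhythm Rehearsal either.
Sectional Run-through starts after Chamber Take ends, so nothing later overlaps Chamber Take either.
Chamber Rehearsal starts after Sectional Run-through ends, so nothing later overlaps Sectional Run-through either.
Soloist Block starts after Chamber Rehearsal ends.
Every pair is clear; the schedule has no overlaps.

No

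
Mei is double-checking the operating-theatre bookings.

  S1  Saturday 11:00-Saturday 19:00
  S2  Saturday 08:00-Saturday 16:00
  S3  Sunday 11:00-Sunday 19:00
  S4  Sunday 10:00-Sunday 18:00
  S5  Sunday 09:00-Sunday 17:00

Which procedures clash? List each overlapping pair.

Sorted by start: S2, S1, S5, S4, S3.
S1 starts before S2 ends → S2 and S1 overlap.
S5 starts after S2 ends; S2 is clear from here.
S5 starts after S1 ends; S1 is clear from here.
S4 starts before S5 ends → S5 and S4 overlap.
S3 starts before S5 ends → S5 and S3 overlap.
S3 starts before S4 ends → S4 and S3 overlap.

S1 & S2, S3 & S4, S3 & S5, S4 & S5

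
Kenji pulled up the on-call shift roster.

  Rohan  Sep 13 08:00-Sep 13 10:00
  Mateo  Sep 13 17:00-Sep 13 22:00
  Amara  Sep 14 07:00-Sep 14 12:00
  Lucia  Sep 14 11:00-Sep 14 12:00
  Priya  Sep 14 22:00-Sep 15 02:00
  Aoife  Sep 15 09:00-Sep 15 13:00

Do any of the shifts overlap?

Sorted by start: Rohan, Mateo, Amara, Lucia, Priya, Aoife.
Mateo starts after Rohan ends, so Rohan has no further overlaps.
Amara starts after Mateo ends, so Mateo has no further overlaps.
Lucia starts before Amara ends → Amara and Lucia overlap.
That's a conflict, so the schedule is not conflict-free.

Yes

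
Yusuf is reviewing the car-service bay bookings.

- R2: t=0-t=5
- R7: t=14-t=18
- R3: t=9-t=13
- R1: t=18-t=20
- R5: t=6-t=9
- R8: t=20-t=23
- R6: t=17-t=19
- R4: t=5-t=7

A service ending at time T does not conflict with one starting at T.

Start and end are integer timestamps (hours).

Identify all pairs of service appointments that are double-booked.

R1 & R6, R4 & R5, R6 & R7

Sorted by start: R2, R4, R5, R3, R7, R6, R1, R8.
R4 starts exactly when R2 ends (back-to-back, no overlap), so R2 has no further overlaps.
R5 starts before R4 ends → R4 and R5 overlap.
R3 starts after R4 ends, so R4 has no further overlaps.
R3 starts exactly when R5 ends (back-to-back, no overlap), so R5 has no further overlaps.
R7 starts after R3 ends, so R3 has no further overlaps.
R6 starts before R7 ends → R7 and R6 overlap.
R1 starts exactly when R7 ends (back-to-back, no overlap), so R7 has no further overlaps.
R1 starts before R6 ends → R6 and R1 overlap.
R8 starts after R6 ends.
R8 starts exactly when R1 ends (back-to-back, no overlap).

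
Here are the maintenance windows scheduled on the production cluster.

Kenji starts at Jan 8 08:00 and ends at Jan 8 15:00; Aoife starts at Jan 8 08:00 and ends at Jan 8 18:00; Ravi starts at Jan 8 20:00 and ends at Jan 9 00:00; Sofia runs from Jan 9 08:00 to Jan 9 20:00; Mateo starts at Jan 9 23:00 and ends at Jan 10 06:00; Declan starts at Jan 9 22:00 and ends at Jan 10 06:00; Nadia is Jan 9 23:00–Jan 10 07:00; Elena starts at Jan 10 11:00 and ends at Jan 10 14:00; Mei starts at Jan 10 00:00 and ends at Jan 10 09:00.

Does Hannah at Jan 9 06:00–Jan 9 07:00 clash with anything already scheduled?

No — it doesn't clash with anything

Kenji: ends Jan 8 15:00 at or before Hannah starts Jan 9 06:00 → clear.
Aoife: ends Jan 8 18:00 at or before Hannah starts Jan 9 06:00 → clear.
Ravi: ends Jan 9 00:00 at or before Hannah starts Jan 9 06:00 → clear.
Sofia: starts Jan 9 08:00 at or after Hannah ends Jan 9 07:00 → clear.
Declan: starts Jan 9 22:00 at or after Hannah ends Jan 9 07:00 → clear.
Mateo: starts Jan 9 23:00 at or after Hannah ends Jan 9 07:00 → clear.
Nadia: starts Jan 9 23:00 at or after Hannah ends Jan 9 07:00 → clear.
Mei: starts Jan 10 00:00 at or after Hannah ends Jan 9 07:00 → clear.
Elena: starts Jan 10 11:00 at or after Hannah ends Jan 9 07:00 → clear.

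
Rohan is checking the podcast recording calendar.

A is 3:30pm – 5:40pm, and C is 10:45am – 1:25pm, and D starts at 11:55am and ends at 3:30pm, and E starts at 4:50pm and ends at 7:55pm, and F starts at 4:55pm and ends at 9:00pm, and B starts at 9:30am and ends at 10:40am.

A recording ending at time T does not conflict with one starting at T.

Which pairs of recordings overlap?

Sorted by start: B, C, D, A, E, F.
C starts after B ends, so nothing later overlaps B either.
D starts before C ends → C and D overlap.
A starts after C ends, so nothing later overlaps C either.
A starts exactly when D ends (back-to-back, no overlap), so nothing later overlaps D either.
E starts before A ends → A and E overlap.
F starts before A ends → A and F overlap.
F starts before E ends → E and F overlap.

A & E, A & F, C & D, E & F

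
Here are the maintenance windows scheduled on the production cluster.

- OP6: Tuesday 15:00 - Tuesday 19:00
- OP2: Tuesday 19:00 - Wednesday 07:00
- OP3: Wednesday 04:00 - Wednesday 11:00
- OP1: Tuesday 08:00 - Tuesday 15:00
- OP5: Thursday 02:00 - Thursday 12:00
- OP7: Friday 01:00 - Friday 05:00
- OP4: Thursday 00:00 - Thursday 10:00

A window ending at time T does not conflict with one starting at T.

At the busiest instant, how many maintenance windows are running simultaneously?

2

Sort all start/end points and keep a running count:
Tuesday 08:00 start OP1 → 1
Tuesday 15:00 end OP1 → 0
Tuesday 15:00 start OP6 → 1
Tuesday 19:00 end OP6 → 0
Tuesday 19:00 start OP2 → 1
Wednesday 04:00 start OP3 → 2
Wednesday 07:00 end OP2 → 1
Wednesday 11:00 end OP3 → 0
Thursday 00:00 start OP4 → 1
Thursday 02:00 start OP5 → 2
Thursday 10:00 end OP4 → 1
Thursday 12:00 end OP5 → 0
Friday 01:00 start OP7 → 1
Friday 05:00 end OP7 → 0
Peak is 2, at Wednesday 04:00 (OP2, OP3).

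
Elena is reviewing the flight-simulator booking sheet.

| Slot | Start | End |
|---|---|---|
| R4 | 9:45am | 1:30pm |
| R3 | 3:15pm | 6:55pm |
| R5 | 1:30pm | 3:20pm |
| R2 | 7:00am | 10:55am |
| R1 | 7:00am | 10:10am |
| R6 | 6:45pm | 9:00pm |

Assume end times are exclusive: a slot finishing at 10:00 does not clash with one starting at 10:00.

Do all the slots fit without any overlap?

No

Check each pair: they overlap iff neither finishes before the other starts.
Sorted by start: R1, R2, R4, R5, R3, R6.
R2 starts before R1 ends → R1 and R2 overlap.
That's a conflict, so the schedule is not conflict-free.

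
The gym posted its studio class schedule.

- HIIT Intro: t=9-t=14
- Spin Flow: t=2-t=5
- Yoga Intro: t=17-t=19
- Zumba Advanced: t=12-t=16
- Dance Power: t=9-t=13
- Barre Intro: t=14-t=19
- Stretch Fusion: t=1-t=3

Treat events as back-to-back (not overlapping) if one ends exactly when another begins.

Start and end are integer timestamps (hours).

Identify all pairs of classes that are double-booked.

Barre Intro & Yoga Intro, Barre Intro & Zumba Advanced, Dance Power & HIIT Intro, Dance Power & Zumba Advanced, HIIT Intro & Zumba Advanced, Spin Flow & Stretch Fusion

Check each pair: they overlap iff neither finishes before the other starts.
Sorted by start: Stretch Fusion, Spin Flow, Dance Power, HIIT Intro, Zumba Advanced, Barre Intro, Yoga Intro.
Spin Flow starts before Stretch Fusion ends → Stretch Fusion and Spin Flow overlap.
Dance Power starts after Stretch Fusion ends, so Stretch Fusion has no further overlaps.
Dance Power starts after Spin Flow ends, so Spin Flow has no further overlaps.
HIIT Intro starts before Dance Power ends → Dance Power and HIIT Intro overlap.
Zumba Advanced starts before Dance Power ends → Dance Power and Zumba Advanced overlap.
Barre Intro starts after Dance Power ends, so Dance Power has no further overlaps.
Zumba Advanced starts before HIIT Intro ends → HIIT Intro and Zumba Advanced overlap.
Barre Intro starts exactly when HIIT Intro ends (back-to-back, no overlap), so HIIT Intro has no further overlaps.
Barre Intro starts before Zumba Advanced ends → Zumba Advanced and Barre Intro overlap.
Yoga Intro starts after Zumba Advanced ends.
Yoga Intro starts before Barre Intro ends → Barre Intro and Yoga Intro overlap.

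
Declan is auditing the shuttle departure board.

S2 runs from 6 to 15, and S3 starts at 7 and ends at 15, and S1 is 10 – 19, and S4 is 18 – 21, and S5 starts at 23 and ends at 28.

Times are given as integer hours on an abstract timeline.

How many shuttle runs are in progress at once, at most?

Sweep the timeline, counting +1 at each start and −1 at each end (ends before starts at a tie):
6 start S2 → 1
7 start S3 → 2
10 start S1 → 3
15 end S2 → 2
15 end S3 → 1
18 start S4 → 2
19 end S1 → 1
21 end S4 → 0
23 start S5 → 1
28 end S5 → 0
Peak is 3, at 10 (S1, S2, S3).

3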